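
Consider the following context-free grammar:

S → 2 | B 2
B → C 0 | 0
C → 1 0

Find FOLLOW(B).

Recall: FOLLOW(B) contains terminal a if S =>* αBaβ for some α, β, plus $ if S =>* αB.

We compute FOLLOW(B) using the standard algorithm.
FOLLOW(S) starts with {$}.
FIRST(B) = {0, 1}
FIRST(C) = {1}
FIRST(S) = {0, 1, 2}
FOLLOW(B) = {2}
FOLLOW(C) = {0}
FOLLOW(S) = {$}
Therefore, FOLLOW(B) = {2}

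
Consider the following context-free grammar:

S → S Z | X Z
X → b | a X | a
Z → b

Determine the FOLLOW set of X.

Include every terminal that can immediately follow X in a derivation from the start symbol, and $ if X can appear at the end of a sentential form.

We compute FOLLOW(X) using the standard algorithm.
FOLLOW(S) starts with {$}.
FIRST(S) = {a, b}
FIRST(X) = {a, b}
FIRST(Z) = {b}
FOLLOW(S) = {$, b}
FOLLOW(X) = {b}
FOLLOW(Z) = {$, b}
Therefore, FOLLOW(X) = {b}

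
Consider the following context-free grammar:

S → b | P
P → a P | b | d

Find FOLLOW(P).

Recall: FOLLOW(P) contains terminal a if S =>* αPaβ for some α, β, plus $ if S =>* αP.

We compute FOLLOW(P) using the standard algorithm.
FOLLOW(S) starts with {$}.
FIRST(P) = {a, b, d}
FIRST(S) = {a, b, d}
FOLLOW(P) = {$}
FOLLOW(S) = {$}
Therefore, FOLLOW(P) = {$}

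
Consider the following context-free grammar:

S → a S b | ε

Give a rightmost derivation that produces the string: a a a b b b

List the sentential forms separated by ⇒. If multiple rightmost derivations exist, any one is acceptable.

S ⇒ a S b ⇒ a a S b b ⇒ a a a S b b b ⇒ a a a b b b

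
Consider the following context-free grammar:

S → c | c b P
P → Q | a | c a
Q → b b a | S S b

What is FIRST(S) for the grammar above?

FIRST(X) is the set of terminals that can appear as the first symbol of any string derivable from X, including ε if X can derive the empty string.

We compute FIRST(S) using the standard algorithm.
FIRST(P) = {a, b, c}
FIRST(Q) = {b, c}
FIRST(S) = {c}
Therefore, FIRST(S) = {c}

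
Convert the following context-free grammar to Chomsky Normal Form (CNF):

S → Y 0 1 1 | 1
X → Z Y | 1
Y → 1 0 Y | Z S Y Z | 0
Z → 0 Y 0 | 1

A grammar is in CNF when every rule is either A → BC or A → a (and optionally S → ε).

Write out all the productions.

T0 → 0; T1 → 1; S → 1; X → 1; Y → 0; Z → 1; S → Y X0; X0 → T0 X1; X1 → T1 T1; X → Z Y; Y → T1 X2; X2 → T0 Y; Y → Z X3; X3 → S X4; X4 → Y Z; Z → T0 X5; X5 → Y T0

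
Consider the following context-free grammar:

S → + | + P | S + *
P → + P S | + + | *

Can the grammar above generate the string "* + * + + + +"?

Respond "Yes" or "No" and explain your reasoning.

No - no valid derivation exists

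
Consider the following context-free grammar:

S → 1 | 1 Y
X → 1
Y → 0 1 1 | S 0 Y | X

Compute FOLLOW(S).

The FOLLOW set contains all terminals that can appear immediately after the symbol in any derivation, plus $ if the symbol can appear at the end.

We compute FOLLOW(S) using the standard algorithm.
FOLLOW(S) starts with {$}.
FIRST(S) = {1}
FIRST(X) = {1}
FIRST(Y) = {0, 1}
FOLLOW(S) = {$, 0}
FOLLOW(X) = {$, 0}
FOLLOW(Y) = {$, 0}
Therefore, FOLLOW(S) = {$, 0}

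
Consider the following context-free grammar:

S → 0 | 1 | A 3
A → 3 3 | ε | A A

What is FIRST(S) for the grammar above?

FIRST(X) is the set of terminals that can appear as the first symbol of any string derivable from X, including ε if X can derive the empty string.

We compute FIRST(S) using the standard algorithm.
FIRST(A) = {3, ε}
FIRST(S) = {0, 1, 3}
Therefore, FIRST(S) = {0, 1, 3}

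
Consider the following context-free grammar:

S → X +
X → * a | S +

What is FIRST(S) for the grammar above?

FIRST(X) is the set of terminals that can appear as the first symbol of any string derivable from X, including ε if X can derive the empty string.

We compute FIRST(S) using the standard algorithm.
FIRST(S) = {*}
FIRST(X) = {*}
Therefore, FIRST(S) = {*}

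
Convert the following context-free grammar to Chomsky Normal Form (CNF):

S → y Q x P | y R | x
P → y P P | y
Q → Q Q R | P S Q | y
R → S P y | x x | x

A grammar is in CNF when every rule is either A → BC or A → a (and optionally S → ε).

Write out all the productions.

TY → y; TX → x; S → x; P → y; Q → y; R → x; S → TY X0; X0 → Q X1; X1 → TX P; S → TY R; P → TY X2; X2 → P P; Q → Q X3; X3 → Q R; Q → P X4; X4 → S Q; R → S X5; X5 → P TY; R → TX TX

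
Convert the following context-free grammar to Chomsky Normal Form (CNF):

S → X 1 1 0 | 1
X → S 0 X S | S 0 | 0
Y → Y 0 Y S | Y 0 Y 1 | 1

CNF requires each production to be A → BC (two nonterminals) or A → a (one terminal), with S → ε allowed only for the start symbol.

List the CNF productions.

T1 → 1; T0 → 0; S → 1; X → 0; Y → 1; S → X X0; X0 → T1 X1; X1 → T1 T0; X → S X2; X2 → T0 X3; X3 → X S; X → S T0; Y → Y X4; X4 → T0 X5; X5 → Y S; Y → Y X6; X6 → T0 X7; X7 → Y T1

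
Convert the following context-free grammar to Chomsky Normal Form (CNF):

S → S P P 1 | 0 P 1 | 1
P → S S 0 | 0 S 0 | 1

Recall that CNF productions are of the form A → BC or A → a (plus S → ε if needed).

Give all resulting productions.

T1 → 1; T0 → 0; S → 1; P → 1; S → S X0; X0 → P X1; X1 → P T1; S → T0 X2; X2 → P T1; P → S X3; X3 → S T0; P → T0 X4; X4 → S T0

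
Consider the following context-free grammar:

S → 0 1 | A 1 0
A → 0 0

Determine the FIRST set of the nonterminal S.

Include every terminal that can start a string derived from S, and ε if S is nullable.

We compute FIRST(S) using the standard algorithm.
FIRST(A) = {0}
FIRST(S) = {0}
Therefore, FIRST(S) = {0}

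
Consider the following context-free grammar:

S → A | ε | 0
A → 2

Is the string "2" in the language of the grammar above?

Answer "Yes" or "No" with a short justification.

Yes - a valid derivation exists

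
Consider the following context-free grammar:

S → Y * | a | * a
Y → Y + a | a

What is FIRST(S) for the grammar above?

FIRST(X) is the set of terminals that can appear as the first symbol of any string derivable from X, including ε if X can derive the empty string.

We compute FIRST(S) using the standard algorithm.
FIRST(S) = {*, a}
FIRST(Y) = {a}
Therefore, FIRST(S) = {*, a}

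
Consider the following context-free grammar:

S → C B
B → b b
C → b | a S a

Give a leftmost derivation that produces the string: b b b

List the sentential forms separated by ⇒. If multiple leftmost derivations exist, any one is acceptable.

S ⇒ C B ⇒ b B ⇒ b b b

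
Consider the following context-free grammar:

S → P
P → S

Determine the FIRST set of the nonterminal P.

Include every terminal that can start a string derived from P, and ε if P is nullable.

We compute FIRST(P) using the standard algorithm.
FIRST(P) = {}
FIRST(S) = {}
Therefore, FIRST(P) = {}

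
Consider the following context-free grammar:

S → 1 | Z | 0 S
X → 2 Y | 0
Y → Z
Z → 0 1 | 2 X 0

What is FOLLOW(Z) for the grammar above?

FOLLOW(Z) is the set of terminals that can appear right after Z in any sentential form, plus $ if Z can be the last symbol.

We compute FOLLOW(Z) using the standard algorithm.
FOLLOW(S) starts with {$}.
FIRST(S) = {0, 1, 2}
FIRST(X) = {0, 2}
FIRST(Y) = {0, 2}
FIRST(Z) = {0, 2}
FOLLOW(S) = {$}
FOLLOW(X) = {0}
FOLLOW(Y) = {0}
FOLLOW(Z) = {$, 0}
Therefore, FOLLOW(Z) = {$, 0}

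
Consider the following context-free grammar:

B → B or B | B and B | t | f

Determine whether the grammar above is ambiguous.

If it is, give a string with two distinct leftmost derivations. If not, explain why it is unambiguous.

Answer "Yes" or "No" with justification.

Yes - the string 't or f and f or f and f' has two distinct leftmost derivations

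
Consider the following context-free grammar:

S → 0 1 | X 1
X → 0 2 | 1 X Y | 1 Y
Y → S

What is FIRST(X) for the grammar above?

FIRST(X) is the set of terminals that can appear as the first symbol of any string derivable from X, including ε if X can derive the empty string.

We compute FIRST(X) using the standard algorithm.
FIRST(S) = {0, 1}
FIRST(X) = {0, 1}
FIRST(Y) = {0, 1}
Therefore, FIRST(X) = {0, 1}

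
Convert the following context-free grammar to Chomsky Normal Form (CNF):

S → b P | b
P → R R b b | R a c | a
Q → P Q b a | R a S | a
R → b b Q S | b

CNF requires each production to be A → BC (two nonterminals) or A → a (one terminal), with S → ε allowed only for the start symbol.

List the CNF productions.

TB → b; S → b; TA → a; TC → c; P → a; Q → a; R → b; S → TB P; P → R X0; X0 → R X1; X1 → TB TB; P → R X2; X2 → TA TC; Q → P X3; X3 → Q X4; X4 → TB TA; Q → R X5; X5 → TA S; R → TB X6; X6 → TB X7; X7 → Q S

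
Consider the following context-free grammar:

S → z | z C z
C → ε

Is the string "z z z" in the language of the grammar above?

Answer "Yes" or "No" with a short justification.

No - no valid derivation exists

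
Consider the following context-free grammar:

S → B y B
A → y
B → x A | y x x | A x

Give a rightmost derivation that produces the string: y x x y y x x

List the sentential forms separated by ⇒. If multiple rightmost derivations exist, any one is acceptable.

S ⇒ B y B ⇒ B y y x x ⇒ y x x y y x x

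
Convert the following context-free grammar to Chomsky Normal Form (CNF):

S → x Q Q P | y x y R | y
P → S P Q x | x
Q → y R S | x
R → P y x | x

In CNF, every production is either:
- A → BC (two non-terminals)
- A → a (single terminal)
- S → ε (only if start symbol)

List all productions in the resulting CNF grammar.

TX → x; TY → y; S → y; P → x; Q → x; R → x; S → TX X0; X0 → Q X1; X1 → Q P; S → TY X2; X2 → TX X3; X3 → TY R; P → S X4; X4 → P X5; X5 → Q TX; Q → TY X6; X6 → R S; R → P X7; X7 → TY TX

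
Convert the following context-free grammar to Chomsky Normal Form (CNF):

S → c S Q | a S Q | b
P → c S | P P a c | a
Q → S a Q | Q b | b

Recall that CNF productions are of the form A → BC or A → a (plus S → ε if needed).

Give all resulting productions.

TC → c; TA → a; S → b; P → a; TB → b; Q → b; S → TC X0; X0 → S Q; S → TA X1; X1 → S Q; P → TC S; P → P X2; X2 → P X3; X3 → TA TC; Q → S X4; X4 → TA Q; Q → Q TB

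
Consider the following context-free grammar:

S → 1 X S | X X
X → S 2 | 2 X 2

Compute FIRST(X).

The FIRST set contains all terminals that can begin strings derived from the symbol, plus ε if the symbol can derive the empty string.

We compute FIRST(X) using the standard algorithm.
FIRST(S) = {1, 2}
FIRST(X) = {1, 2}
Therefore, FIRST(X) = {1, 2}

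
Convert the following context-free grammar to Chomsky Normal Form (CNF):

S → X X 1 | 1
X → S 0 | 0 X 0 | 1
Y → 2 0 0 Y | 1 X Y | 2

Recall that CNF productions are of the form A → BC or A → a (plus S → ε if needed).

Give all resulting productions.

T1 → 1; S → 1; T0 → 0; X → 1; T2 → 2; Y → 2; S → X X0; X0 → X T1; X → S T0; X → T0 X1; X1 → X T0; Y → T2 X2; X2 → T0 X3; X3 → T0 Y; Y → T1 X4; X4 → X Y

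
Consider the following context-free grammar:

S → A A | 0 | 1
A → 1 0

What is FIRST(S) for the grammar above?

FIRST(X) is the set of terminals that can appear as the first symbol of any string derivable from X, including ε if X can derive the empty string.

We compute FIRST(S) using the standard algorithm.
FIRST(A) = {1}
FIRST(S) = {0, 1}
Therefore, FIRST(S) = {0, 1}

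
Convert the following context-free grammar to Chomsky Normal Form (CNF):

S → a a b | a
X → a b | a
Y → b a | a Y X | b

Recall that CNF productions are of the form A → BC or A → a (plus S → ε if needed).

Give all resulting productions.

TA → a; TB → b; S → a; X → a; Y → b; S → TA X0; X0 → TA TB; X → TA TB; Y → TB TA; Y → TA X1; X1 → Y X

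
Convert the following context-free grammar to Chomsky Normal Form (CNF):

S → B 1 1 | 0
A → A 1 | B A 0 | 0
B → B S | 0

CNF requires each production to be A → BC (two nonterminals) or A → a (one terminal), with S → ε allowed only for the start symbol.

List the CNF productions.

T1 → 1; S → 0; T0 → 0; A → 0; B → 0; S → B X0; X0 → T1 T1; A → A T1; A → B X1; X1 → A T0; B → B S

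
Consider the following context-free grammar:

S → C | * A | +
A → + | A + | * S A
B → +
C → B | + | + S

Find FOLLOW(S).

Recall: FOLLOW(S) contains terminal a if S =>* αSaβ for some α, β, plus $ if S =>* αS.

We compute FOLLOW(S) using the standard algorithm.
FOLLOW(S) starts with {$}.
FIRST(A) = {*, +}
FIRST(B) = {+}
FIRST(C) = {+}
FIRST(S) = {*, +}
FOLLOW(A) = {$, *, +}
FOLLOW(B) = {$, *, +}
FOLLOW(C) = {$, *, +}
FOLLOW(S) = {$, *, +}
Therefore, FOLLOW(S) = {$, *, +}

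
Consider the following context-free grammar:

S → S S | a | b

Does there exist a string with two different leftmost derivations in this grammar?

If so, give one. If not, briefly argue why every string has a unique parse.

Yes - the string 'b b a b' has two distinct leftmost derivations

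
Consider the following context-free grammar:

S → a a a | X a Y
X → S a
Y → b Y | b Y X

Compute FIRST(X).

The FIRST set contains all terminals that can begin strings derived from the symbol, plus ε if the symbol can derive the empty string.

We compute FIRST(X) using the standard algorithm.
FIRST(S) = {a}
FIRST(X) = {a}
FIRST(Y) = {b}
Therefore, FIRST(X) = {a}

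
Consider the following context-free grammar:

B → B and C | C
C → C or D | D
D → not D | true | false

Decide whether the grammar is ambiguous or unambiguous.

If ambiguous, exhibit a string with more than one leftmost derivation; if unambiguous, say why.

Unambiguous - every string in the language has a unique leftmost derivation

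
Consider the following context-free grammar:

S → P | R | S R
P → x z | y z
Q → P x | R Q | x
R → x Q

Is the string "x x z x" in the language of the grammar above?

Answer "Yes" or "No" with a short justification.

Yes - a valid derivation exists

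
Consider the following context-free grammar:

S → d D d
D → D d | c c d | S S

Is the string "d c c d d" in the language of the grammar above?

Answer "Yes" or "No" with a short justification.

Yes - a valid derivation exists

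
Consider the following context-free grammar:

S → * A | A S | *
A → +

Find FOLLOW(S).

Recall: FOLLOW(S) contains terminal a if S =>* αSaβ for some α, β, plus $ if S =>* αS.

We compute FOLLOW(S) using the standard algorithm.
FOLLOW(S) starts with {$}.
FIRST(A) = {+}
FIRST(S) = {*, +}
FOLLOW(A) = {$, *, +}
FOLLOW(S) = {$}
Therefore, FOLLOW(S) = {$}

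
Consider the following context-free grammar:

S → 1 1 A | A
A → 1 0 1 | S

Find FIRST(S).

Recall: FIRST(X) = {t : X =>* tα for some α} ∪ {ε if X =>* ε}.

We compute FIRST(S) using the standard algorithm.
FIRST(A) = {1}
FIRST(S) = {1}
Therefore, FIRST(S) = {1}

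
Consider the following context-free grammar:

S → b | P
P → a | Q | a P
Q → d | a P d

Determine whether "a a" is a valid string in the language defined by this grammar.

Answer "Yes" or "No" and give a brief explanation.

Yes - a valid derivation exists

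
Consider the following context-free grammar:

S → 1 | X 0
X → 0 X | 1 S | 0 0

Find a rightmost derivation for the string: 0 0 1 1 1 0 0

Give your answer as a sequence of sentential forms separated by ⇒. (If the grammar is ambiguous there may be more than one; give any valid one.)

S ⇒ X 0 ⇒ 0 X 0 ⇒ 0 0 X 0 ⇒ 0 0 1 S 0 ⇒ 0 0 1 X 0 0 ⇒ 0 0 1 1 S 0 0 ⇒ 0 0 1 1 1 0 0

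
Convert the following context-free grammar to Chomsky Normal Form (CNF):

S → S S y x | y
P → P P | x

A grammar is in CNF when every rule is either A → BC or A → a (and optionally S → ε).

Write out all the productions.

TY → y; TX → x; S → y; P → x; S → S X0; X0 → S X1; X1 → TY TX; P → P P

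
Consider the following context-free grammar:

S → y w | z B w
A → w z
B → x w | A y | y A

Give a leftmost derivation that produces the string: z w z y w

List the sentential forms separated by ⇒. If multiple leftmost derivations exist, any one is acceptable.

S ⇒ z B w ⇒ z A y w ⇒ z w z y w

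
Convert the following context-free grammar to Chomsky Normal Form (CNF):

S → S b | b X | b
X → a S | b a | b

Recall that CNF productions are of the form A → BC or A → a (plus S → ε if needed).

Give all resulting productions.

TB → b; S → b; TA → a; X → b; S → S TB; S → TB X; X → TA S; X → TB TA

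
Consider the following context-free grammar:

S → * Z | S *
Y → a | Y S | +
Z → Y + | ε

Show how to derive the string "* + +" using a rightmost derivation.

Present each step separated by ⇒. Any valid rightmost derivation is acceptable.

S ⇒ * Z ⇒ * Y + ⇒ * + +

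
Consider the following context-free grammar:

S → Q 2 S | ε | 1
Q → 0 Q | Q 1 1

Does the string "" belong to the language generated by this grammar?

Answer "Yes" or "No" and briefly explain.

Yes - a valid derivation exists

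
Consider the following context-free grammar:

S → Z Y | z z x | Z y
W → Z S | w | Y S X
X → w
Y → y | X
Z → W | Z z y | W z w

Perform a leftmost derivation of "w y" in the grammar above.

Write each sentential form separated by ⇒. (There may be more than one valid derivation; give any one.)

S ⇒ Z y ⇒ W y ⇒ w y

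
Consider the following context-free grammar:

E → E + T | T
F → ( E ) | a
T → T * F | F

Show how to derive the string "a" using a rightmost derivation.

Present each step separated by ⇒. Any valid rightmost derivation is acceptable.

E ⇒ T ⇒ F ⇒ a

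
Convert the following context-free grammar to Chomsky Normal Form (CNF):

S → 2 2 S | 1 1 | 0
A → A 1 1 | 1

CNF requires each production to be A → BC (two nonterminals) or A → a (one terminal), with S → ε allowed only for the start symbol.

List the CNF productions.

T2 → 2; T1 → 1; S → 0; A → 1; S → T2 X0; X0 → T2 S; S → T1 T1; A → A X1; X1 → T1 T1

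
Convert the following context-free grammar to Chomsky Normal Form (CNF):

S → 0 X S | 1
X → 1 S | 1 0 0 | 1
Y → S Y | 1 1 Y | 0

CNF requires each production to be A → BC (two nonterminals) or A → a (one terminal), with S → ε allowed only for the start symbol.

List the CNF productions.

T0 → 0; S → 1; T1 → 1; X → 1; Y → 0; S → T0 X0; X0 → X S; X → T1 S; X → T1 X1; X1 → T0 T0; Y → S Y; Y → T1 X2; X2 → T1 Y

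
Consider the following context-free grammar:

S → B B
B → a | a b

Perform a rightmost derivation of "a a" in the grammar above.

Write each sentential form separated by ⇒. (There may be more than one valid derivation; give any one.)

S ⇒ B B ⇒ B a ⇒ a a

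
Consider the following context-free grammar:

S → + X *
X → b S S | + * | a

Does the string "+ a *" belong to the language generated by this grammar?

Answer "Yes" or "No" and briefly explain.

Yes - a valid derivation exists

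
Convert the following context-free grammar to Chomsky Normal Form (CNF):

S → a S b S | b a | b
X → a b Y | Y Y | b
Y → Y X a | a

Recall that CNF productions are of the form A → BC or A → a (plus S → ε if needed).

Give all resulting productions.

TA → a; TB → b; S → b; X → b; Y → a; S → TA X0; X0 → S X1; X1 → TB S; S → TB TA; X → TA X2; X2 → TB Y; X → Y Y; Y → Y X3; X3 → X TA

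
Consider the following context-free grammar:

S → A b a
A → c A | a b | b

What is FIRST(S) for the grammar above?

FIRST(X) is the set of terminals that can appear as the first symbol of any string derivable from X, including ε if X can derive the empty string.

We compute FIRST(S) using the standard algorithm.
FIRST(A) = {a, b, c}
FIRST(S) = {a, b, c}
Therefore, FIRST(S) = {a, b, c}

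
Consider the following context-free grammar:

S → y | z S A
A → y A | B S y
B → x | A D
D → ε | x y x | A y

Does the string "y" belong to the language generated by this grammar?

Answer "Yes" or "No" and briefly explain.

Yes - a valid derivation exists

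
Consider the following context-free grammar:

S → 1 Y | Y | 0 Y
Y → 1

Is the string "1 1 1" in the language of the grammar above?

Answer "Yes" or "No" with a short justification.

No - no valid derivation exists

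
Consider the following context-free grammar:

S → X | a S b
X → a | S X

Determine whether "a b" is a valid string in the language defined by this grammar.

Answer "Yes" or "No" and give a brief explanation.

No - no valid derivation exists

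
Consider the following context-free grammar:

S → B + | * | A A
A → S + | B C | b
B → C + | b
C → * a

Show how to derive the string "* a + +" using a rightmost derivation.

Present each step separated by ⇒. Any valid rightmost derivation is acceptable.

S ⇒ B + ⇒ C + + ⇒ * a + +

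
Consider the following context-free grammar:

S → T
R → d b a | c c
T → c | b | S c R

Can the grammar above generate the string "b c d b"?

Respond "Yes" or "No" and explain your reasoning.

No - no valid derivation exists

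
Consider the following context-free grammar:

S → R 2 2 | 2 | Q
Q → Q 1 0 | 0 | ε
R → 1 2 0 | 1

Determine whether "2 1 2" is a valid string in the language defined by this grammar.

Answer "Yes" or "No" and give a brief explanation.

No - no valid derivation exists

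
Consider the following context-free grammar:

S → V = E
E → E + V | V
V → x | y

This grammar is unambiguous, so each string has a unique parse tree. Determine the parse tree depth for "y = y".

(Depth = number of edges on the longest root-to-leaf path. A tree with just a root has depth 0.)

3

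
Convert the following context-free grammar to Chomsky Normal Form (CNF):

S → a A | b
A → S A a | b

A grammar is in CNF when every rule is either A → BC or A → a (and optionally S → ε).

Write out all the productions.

TA → a; S → b; A → b; S → TA A; A → S X0; X0 → A TA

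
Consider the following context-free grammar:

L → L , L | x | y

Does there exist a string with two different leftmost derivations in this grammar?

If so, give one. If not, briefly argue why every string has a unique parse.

Yes - the string 'x , x , y , x , y , x' has two distinct leftmost derivations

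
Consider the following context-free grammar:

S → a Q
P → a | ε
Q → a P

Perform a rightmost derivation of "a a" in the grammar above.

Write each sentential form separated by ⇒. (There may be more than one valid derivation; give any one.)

S ⇒ a Q ⇒ a a P ⇒ a a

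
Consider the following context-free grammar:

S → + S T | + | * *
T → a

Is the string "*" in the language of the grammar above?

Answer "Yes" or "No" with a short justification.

No - no valid derivation exists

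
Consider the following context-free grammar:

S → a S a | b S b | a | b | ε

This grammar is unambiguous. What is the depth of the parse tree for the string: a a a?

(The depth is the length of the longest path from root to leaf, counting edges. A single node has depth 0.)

2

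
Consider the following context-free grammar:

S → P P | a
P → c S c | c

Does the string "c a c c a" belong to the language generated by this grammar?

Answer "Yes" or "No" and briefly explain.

No - no valid derivation exists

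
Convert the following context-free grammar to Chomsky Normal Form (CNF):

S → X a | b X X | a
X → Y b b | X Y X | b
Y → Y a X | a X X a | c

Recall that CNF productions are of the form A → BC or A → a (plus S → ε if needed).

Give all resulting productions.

TA → a; TB → b; S → a; X → b; Y → c; S → X TA; S → TB X0; X0 → X X; X → Y X1; X1 → TB TB; X → X X2; X2 → Y X; Y → Y X3; X3 → TA X; Y → TA X4; X4 → X X5; X5 → X TA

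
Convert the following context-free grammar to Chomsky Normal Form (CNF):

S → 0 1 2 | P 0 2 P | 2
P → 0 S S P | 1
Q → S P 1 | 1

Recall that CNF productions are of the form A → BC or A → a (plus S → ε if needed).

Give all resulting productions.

T0 → 0; T1 → 1; T2 → 2; S → 2; P → 1; Q → 1; S → T0 X0; X0 → T1 T2; S → P X1; X1 → T0 X2; X2 → T2 P; P → T0 X3; X3 → S X4; X4 → S P; Q → S X5; X5 → P T1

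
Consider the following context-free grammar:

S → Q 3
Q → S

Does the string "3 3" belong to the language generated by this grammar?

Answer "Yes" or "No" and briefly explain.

No - no valid derivation exists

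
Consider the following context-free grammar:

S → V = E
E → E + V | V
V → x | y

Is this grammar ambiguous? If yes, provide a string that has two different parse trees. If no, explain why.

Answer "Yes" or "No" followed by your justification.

No - the grammar is unambiguous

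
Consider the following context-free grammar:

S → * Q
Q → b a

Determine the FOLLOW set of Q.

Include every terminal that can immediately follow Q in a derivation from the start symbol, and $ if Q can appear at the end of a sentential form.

We compute FOLLOW(Q) using the standard algorithm.
FOLLOW(S) starts with {$}.
FIRST(Q) = {b}
FIRST(S) = {*}
FOLLOW(Q) = {$}
FOLLOW(S) = {$}
Therefore, FOLLOW(Q) = {$}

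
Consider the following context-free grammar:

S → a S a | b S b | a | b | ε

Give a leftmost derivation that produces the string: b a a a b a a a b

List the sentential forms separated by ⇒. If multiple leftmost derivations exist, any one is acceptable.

S ⇒ b S b ⇒ b a S a b ⇒ b a a S a a b ⇒ b a a a S a a a b ⇒ b a a a b a a a b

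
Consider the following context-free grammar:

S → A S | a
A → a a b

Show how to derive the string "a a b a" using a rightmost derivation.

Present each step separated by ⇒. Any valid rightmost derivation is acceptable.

S ⇒ A S ⇒ A a ⇒ a a b a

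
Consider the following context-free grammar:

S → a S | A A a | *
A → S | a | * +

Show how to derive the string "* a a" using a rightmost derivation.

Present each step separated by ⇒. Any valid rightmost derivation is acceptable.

S ⇒ A A a ⇒ A a a ⇒ S a a ⇒ * a a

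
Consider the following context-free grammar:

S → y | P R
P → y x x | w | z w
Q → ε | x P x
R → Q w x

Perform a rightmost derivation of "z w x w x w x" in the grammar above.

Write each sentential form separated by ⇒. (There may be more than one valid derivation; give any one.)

S ⇒ P R ⇒ P Q w x ⇒ P x P x w x ⇒ P x w x w x ⇒ z w x w x w x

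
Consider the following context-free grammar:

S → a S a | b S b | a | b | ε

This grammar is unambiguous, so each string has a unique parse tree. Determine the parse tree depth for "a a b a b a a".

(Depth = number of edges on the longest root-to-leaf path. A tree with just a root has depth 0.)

4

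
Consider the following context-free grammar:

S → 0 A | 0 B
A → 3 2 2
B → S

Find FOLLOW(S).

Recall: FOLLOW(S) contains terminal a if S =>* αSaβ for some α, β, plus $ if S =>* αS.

We compute FOLLOW(S) using the standard algorithm.
FOLLOW(S) starts with {$}.
FIRST(A) = {3}
FIRST(B) = {0}
FIRST(S) = {0}
FOLLOW(A) = {$}
FOLLOW(B) = {$}
FOLLOW(S) = {$}
Therefore, FOLLOW(S) = {$}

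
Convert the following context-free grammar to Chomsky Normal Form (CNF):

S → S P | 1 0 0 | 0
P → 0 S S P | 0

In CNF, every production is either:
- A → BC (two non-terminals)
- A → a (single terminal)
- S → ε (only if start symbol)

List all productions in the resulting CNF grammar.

T1 → 1; T0 → 0; S → 0; P → 0; S → S P; S → T1 X0; X0 → T0 T0; P → T0 X1; X1 → S X2; X2 → S P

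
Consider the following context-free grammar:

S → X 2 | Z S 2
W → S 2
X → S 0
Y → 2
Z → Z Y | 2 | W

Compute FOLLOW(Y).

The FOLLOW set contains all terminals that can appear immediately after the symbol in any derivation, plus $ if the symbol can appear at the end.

We compute FOLLOW(Y) using the standard algorithm.
FOLLOW(S) starts with {$}.
FIRST(S) = {2}
FIRST(W) = {2}
FIRST(X) = {2}
FIRST(Y) = {2}
FIRST(Z) = {2}
FOLLOW(S) = {$, 0, 2}
FOLLOW(W) = {2}
FOLLOW(X) = {2}
FOLLOW(Y) = {2}
FOLLOW(Z) = {2}
Therefore, FOLLOW(Y) = {2}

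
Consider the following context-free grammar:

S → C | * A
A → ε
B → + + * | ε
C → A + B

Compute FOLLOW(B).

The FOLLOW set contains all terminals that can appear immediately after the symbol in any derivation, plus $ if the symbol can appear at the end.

We compute FOLLOW(B) using the standard algorithm.
FOLLOW(S) starts with {$}.
FIRST(A) = {ε}
FIRST(B) = {+, ε}
FIRST(C) = {+}
FIRST(S) = {*, +}
FOLLOW(A) = {$, +}
FOLLOW(B) = {$}
FOLLOW(C) = {$}
FOLLOW(S) = {$}
Therefore, FOLLOW(B) = {$}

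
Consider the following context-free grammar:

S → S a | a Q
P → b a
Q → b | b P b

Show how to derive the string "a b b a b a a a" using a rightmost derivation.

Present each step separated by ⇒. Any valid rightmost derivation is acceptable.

S ⇒ S a ⇒ S a a ⇒ S a a a ⇒ a Q a a a ⇒ a b P b a a a ⇒ a b b a b a a a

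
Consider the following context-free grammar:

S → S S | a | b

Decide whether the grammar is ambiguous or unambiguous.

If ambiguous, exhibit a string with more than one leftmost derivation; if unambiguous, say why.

Ambiguous - the string 'a b b' has two distinct leftmost derivations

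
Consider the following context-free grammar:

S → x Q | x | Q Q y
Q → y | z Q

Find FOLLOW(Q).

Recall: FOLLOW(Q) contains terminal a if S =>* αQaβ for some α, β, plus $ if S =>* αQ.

We compute FOLLOW(Q) using the standard algorithm.
FOLLOW(S) starts with {$}.
FIRST(Q) = {y, z}
FIRST(S) = {x, y, z}
FOLLOW(Q) = {$, y, z}
FOLLOW(S) = {$}
Therefore, FOLLOW(Q) = {$, y, z}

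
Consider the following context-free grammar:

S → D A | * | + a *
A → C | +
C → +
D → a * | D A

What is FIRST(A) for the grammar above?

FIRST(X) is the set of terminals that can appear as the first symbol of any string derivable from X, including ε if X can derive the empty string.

We compute FIRST(A) using the standard algorithm.
FIRST(A) = {+}
FIRST(C) = {+}
FIRST(D) = {a}
FIRST(S) = {*, +, a}
Therefore, FIRST(A) = {+}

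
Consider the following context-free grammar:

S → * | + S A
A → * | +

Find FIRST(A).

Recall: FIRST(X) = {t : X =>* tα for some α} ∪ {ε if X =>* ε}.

We compute FIRST(A) using the standard algorithm.
FIRST(A) = {*, +}
FIRST(S) = {*, +}
Therefore, FIRST(A) = {*, +}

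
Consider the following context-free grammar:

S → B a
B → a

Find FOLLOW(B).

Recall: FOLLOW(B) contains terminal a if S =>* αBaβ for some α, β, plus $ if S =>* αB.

We compute FOLLOW(B) using the standard algorithm.
FOLLOW(S) starts with {$}.
FIRST(B) = {a}
FIRST(S) = {a}
FOLLOW(B) = {a}
FOLLOW(S) = {$}
Therefore, FOLLOW(B) = {a}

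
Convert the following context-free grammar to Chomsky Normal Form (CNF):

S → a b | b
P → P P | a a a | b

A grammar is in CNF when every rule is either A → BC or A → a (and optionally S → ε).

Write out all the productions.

TA → a; TB → b; S → b; P → b; S → TA TB; P → P P; P → TA X0; X0 → TA TA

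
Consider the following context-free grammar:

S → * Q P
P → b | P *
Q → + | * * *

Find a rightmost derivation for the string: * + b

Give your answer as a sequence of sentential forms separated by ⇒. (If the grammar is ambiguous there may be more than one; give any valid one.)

S ⇒ * Q P ⇒ * Q b ⇒ * + b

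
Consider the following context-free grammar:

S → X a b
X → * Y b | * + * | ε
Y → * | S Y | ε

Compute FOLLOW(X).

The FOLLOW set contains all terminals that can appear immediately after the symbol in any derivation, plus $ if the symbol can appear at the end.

We compute FOLLOW(X) using the standard algorithm.
FOLLOW(S) starts with {$}.
FIRST(S) = {*, a}
FIRST(X) = {*, ε}
FIRST(Y) = {*, a, ε}
FOLLOW(S) = {$, *, a, b}
FOLLOW(X) = {a}
FOLLOW(Y) = {b}
Therefore, FOLLOW(X) = {a}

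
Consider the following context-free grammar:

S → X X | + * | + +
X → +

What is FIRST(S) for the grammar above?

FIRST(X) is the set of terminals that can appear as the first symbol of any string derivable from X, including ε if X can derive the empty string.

We compute FIRST(S) using the standard algorithm.
FIRST(S) = {+}
FIRST(X) = {+}
Therefore, FIRST(S) = {+}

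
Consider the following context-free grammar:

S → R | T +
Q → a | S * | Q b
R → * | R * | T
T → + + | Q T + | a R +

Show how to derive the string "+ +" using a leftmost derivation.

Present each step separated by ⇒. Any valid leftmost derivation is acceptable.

S ⇒ R ⇒ T ⇒ + +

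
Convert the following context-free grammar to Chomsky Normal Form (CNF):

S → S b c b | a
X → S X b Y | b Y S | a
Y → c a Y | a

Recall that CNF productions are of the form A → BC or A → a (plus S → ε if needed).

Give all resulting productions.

TB → b; TC → c; S → a; X → a; TA → a; Y → a; S → S X0; X0 → TB X1; X1 → TC TB; X → S X2; X2 → X X3; X3 → TB Y; X → TB X4; X4 → Y S; Y → TC X5; X5 → TA Y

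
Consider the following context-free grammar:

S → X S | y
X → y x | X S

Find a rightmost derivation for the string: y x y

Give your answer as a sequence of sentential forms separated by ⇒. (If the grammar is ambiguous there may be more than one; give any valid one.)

S ⇒ X S ⇒ X y ⇒ y x y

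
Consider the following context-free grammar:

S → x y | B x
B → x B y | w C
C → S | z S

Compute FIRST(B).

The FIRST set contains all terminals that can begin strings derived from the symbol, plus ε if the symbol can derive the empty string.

We compute FIRST(B) using the standard algorithm.
FIRST(B) = {w, x}
FIRST(C) = {w, x, z}
FIRST(S) = {w, x}
Therefore, FIRST(B) = {w, x}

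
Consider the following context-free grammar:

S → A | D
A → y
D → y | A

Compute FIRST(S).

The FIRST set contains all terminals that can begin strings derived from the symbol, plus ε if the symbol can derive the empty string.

We compute FIRST(S) using the standard algorithm.
FIRST(A) = {y}
FIRST(D) = {y}
FIRST(S) = {y}
Therefore, FIRST(S) = {y}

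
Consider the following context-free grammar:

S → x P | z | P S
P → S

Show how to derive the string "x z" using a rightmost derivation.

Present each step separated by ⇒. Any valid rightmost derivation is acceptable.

S ⇒ x P ⇒ x S ⇒ x z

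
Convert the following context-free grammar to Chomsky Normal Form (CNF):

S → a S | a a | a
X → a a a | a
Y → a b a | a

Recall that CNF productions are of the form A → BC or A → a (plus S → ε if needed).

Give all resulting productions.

TA → a; S → a; X → a; TB → b; Y → a; S → TA S; S → TA TA; X → TA X0; X0 → TA TA; Y → TA X1; X1 → TB TA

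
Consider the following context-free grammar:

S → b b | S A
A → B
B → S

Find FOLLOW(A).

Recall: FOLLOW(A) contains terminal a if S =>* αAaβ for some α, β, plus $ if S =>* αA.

We compute FOLLOW(A) using the standard algorithm.
FOLLOW(S) starts with {$}.
FIRST(A) = {b}
FIRST(B) = {b}
FIRST(S) = {b}
FOLLOW(A) = {$, b}
FOLLOW(B) = {$, b}
FOLLOW(S) = {$, b}
Therefore, FOLLOW(A) = {$, b}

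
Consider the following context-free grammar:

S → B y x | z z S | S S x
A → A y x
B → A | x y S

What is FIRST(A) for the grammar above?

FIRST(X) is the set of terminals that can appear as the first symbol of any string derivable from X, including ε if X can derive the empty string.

We compute FIRST(A) using the standard algorithm.
FIRST(A) = {}
FIRST(B) = {x}
FIRST(S) = {x, z}
Therefore, FIRST(A) = {}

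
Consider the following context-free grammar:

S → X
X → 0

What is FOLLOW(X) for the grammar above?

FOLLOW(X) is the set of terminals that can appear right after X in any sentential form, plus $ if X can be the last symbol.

We compute FOLLOW(X) using the standard algorithm.
FOLLOW(S) starts with {$}.
FIRST(S) = {0}
FIRST(X) = {0}
FOLLOW(S) = {$}
FOLLOW(X) = {$}
Therefore, FOLLOW(X) = {$}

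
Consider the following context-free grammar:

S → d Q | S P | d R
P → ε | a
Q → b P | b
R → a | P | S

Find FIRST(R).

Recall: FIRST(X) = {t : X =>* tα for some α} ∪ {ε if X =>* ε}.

We compute FIRST(R) using the standard algorithm.
FIRST(P) = {a, ε}
FIRST(Q) = {b}
FIRST(R) = {a, d, ε}
FIRST(S) = {d}
Therefore, FIRST(R) = {a, d, ε}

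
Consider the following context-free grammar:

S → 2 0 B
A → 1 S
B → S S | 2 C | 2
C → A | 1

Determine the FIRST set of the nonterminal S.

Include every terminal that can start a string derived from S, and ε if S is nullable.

We compute FIRST(S) using the standard algorithm.
FIRST(A) = {1}
FIRST(B) = {2}
FIRST(C) = {1}
FIRST(S) = {2}
Therefore, FIRST(S) = {2}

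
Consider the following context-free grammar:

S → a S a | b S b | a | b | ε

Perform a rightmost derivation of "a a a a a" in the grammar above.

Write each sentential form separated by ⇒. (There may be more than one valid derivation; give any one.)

S ⇒ a S a ⇒ a a S a a ⇒ a a a a a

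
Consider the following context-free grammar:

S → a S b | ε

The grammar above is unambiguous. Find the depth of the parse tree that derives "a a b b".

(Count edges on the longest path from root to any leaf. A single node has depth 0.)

3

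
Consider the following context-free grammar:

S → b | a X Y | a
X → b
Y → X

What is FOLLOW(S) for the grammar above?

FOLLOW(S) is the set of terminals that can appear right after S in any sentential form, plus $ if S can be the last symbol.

We compute FOLLOW(S) using the standard algorithm.
FOLLOW(S) starts with {$}.
FIRST(S) = {a, b}
FIRST(X) = {b}
FIRST(Y) = {b}
FOLLOW(S) = {$}
FOLLOW(X) = {$, b}
FOLLOW(Y) = {$}
Therefore, FOLLOW(S) = {$}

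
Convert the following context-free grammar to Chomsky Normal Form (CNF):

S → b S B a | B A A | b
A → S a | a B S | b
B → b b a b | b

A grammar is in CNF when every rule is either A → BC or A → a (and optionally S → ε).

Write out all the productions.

TB → b; TA → a; S → b; A → b; B → b; S → TB X0; X0 → S X1; X1 → B TA; S → B X2; X2 → A A; A → S TA; A → TA X3; X3 → B S; B → TB X4; X4 → TB X5; X5 → TA TB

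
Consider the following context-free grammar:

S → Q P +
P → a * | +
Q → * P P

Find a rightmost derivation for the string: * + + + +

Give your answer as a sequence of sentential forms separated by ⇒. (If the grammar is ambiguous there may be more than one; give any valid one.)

S ⇒ Q P + ⇒ Q + + ⇒ * P P + + ⇒ * P + + + ⇒ * + + + +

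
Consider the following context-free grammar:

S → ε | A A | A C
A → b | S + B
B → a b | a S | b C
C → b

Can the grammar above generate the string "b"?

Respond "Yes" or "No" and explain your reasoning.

No - no valid derivation exists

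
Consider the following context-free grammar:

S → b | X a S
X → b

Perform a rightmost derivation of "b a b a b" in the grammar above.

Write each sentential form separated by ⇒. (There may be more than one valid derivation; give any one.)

S ⇒ X a S ⇒ X a X a S ⇒ X a X a b ⇒ X a b a b ⇒ b a b a b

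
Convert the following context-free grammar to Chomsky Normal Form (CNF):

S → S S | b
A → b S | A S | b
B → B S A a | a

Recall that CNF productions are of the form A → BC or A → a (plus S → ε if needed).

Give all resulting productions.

S → b; TB → b; A → b; TA → a; B → a; S → S S; A → TB S; A → A S; B → B X0; X0 → S X1; X1 → A TA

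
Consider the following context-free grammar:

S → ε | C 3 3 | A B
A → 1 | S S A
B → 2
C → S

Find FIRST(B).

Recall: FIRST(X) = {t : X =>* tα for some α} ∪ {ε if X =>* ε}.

We compute FIRST(B) using the standard algorithm.
FIRST(A) = {1, 3}
FIRST(B) = {2}
FIRST(C) = {1, 3, ε}
FIRST(S) = {1, 3, ε}
Therefore, FIRST(B) = {2}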